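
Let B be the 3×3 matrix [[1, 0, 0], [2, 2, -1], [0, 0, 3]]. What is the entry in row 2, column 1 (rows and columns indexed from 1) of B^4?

30

Characteristic polynomial: t^3 - 6t^2 + 11t - 6 = (t - 3)(t - 2)(t - 1), so the eigenvalues are 1, 2, 3.
t=3: eigenvector (0, -1, 1).
t=2: eigenvector (0, 1, 0).
t=1: eigenvector (1, -2, 0).
P = [[0, 0, 1], [-1, 1, -2], [1, 0, 0]], D = diag(3, 2, 1), P⁻¹ = [[0, 0, 1], [2, 1, 1], [1, 0, 0]].
B⁴ = P·diag(81, 16, 1)·P⁻¹ = [[1, 0, 0], [30, 16, -65], [0, 0, 81]].
The requested entry is 30.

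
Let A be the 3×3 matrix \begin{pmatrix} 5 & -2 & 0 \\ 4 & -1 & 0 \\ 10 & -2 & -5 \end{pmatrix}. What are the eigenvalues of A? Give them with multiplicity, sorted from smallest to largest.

-5, 1, 3

Characteristic polynomial: p(t) = t^3 + t^2 - 17t + 15 = (t - 3)(t - 1)(t + 5).
Roots (with multiplicity): -5, 1, 3.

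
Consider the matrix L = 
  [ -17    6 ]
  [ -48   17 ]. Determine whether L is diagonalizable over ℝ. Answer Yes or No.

Characteristic polynomial: p(r) = r^2 - 1 = (r - 1)(r + 1).
All 2 eigenvalues are distinct, so L is diagonalizable.

Yes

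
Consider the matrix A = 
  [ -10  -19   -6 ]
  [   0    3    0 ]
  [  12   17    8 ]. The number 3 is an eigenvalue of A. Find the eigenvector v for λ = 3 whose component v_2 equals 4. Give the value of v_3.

-4

A − 3I = [[-13, -19, -6], [0, 0, 0], [12, 17, 5]].
Solving (A − 3I)v = 0 gives the eigenspace spanned by (-4, 4, -4).
With v_2 = 4, v = (-4, 4, -4), so v_3 = -4.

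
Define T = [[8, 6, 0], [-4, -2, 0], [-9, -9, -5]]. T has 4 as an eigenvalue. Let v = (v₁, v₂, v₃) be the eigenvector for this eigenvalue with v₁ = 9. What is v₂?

-6

T − 4I = [[4, 6, 0], [-4, -6, 0], [-9, -9, -9]].
Solving (T − 4I)v = 0 gives the eigenspace spanned by (9, -6, -3).
With v₁ = 9, v = (9, -6, -3), so v₂ = -6.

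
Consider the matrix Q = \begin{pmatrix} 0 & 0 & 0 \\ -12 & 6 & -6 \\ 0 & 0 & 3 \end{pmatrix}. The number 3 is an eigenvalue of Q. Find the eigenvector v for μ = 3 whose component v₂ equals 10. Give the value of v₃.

5

Q − 3I = [[-3, 0, 0], [-12, 3, -6], [0, 0, 0]].
Solving (Q − 3I)v = 0 gives the eigenspace spanned by (0, 10, 5).
With v₂ = 10, v = (0, 10, 5), so v₃ = 5.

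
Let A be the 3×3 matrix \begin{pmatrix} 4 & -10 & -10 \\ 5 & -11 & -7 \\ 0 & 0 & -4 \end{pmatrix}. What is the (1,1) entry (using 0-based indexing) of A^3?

Characteristic polynomial: r^3 + 11r^2 + 34r + 24 = (r + 1)(r + 4)(r + 6), so the eigenvalues are -6, -4, -1.
r=-6: eigenvector (1, 1, 0).
r=-1: eigenvector (-2, -1, 0).
r=-4: eigenvector (0, -1, 1).
P = [[1, -2, 0], [1, -1, -1], [0, 0, 1]], D = diag(-6, -1, -4), P⁻¹ = [[-1, 2, 2], [-1, 1, 1], [0, 0, 1]].
A³ = P·diag(-216, -1, -64)·P⁻¹ = [[214, -430, -430], [215, -431, -367], [0, 0, -64]].
The requested entry is -431.

-431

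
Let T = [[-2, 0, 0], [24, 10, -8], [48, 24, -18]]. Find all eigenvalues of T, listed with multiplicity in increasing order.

Characteristic polynomial: p(r) = r^3 + 10r^2 + 28r + 24 = (r + 2)^2(r + 6).
Roots (with multiplicity): -6, -2, -2.

-6, -2, -2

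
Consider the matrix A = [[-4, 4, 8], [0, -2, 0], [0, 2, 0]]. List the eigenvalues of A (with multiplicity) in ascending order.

-4, -2, 0

Characteristic polynomial: p(λ) = λ^3 + 6λ^2 + 8λ = λ(λ + 2)(λ + 4).
Roots (with multiplicity): -4, -2, 0.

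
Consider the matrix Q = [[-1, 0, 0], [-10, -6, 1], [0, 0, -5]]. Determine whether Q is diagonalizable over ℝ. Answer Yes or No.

Characteristic polynomial: p(t) = t^3 + 12t^2 + 41t + 30 = (t + 1)(t + 5)(t + 6).
All 3 eigenvalues are distinct, so Q is diagonalizable.

Yes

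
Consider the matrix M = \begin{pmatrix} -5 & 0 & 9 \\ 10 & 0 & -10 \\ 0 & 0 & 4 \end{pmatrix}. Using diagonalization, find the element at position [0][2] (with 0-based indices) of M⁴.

Characteristic polynomial: λ^3 + λ^2 - 20λ = λ(λ - 4)(λ + 5), so the eigenvalues are -5, 0, 4.
λ=-5: eigenvector (1, -2, 0).
λ=0: eigenvector (0, 1, 0).
λ=4: eigenvector (1, 0, 1).
P = [[1, 0, 1], [-2, 1, 0], [0, 0, 1]], D = diag(-5, 0, 4), P⁻¹ = [[1, 0, -1], [2, 1, -2], [0, 0, 1]].
M⁴ = P·diag(625, 0, 256)·P⁻¹ = [[625, 0, -369], [-1250, 0, 1250], [0, 0, 256]].
The requested entry is -369.

-369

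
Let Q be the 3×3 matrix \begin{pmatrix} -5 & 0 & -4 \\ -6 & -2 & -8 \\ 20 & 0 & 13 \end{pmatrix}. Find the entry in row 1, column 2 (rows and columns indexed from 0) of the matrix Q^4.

Characteristic polynomial: s^3 - 6s^2 - s + 30 = (s - 5)(s - 3)(s + 2), so the eigenvalues are -2, 3, 5.
s=-2: eigenvector (0, 1, 0).
s=3: eigenvector (1, 2, -2).
s=5: eigenvector (-2, -4, 5).
P = [[0, 1, -2], [1, 2, -4], [0, -2, 5]], D = diag(-2, 3, 5), P⁻¹ = [[-2, 1, 0], [5, 0, 2], [2, 0, 1]].
Q⁴ = P·diag(16, 81, 625)·P⁻¹ = [[-2095, 0, -1088], [-4222, 16, -2176], [5440, 0, 2801]].
The requested entry is -2176.

-2176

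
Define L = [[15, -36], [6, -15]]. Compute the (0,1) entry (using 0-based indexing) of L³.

-324

Characteristic polynomial: s^2 - 9 = (s - 3)(s + 3), so the eigenvalues are -3, 3.
s=3: eigenvector (3, 1).
s=-3: eigenvector (2, 1).
P = [[3, 2], [1, 1]], D = diag(3, -3), P⁻¹ = [[1, -2], [-1, 3]].
L³ = P·diag(27, -27)·P⁻¹ = [[135, -324], [54, -135]].
The requested entry is -324.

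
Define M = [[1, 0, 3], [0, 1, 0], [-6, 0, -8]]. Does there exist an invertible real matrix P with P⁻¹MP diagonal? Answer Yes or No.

Characteristic polynomial: p(r) = r^3 + 6r^2 + 3r - 10 = (r - 1)(r + 2)(r + 5).
All 3 eigenvalues are distinct, so M is diagonalizable.

Yes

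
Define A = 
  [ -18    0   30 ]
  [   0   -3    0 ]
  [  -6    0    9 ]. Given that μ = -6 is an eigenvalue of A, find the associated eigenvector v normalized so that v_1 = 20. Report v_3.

8

A + 6I = [[-12, 0, 30], [0, 3, 0], [-6, 0, 15]].
Solving (A + 6I)v = 0 gives the eigenspace spanned by (20, 0, 8).
With v_1 = 20, v = (20, 0, 8), so v_3 = 8.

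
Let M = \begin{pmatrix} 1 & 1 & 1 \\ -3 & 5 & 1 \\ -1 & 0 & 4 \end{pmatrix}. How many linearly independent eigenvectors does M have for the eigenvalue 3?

1

M − 3I = [[-2, 1, 1], [-3, 2, 1], [-1, 0, 1]].
This matrix has rank 2, so its null space has dimension 3 − 2 = 1.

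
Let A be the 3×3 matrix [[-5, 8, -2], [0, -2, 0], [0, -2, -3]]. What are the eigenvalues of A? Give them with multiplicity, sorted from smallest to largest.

Characteristic polynomial: p(λ) = λ^3 + 10λ^2 + 31λ + 30 = (λ + 2)(λ + 3)(λ + 5).
Roots (with multiplicity): -5, -3, -2.

-5, -3, -2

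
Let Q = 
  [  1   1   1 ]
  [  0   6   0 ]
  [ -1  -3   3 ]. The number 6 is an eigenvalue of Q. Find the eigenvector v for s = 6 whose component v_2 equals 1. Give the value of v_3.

-1

Q − 6I = [[-5, 1, 1], [0, 0, 0], [-1, -3, -3]].
Solving (Q − 6I)v = 0 gives the eigenspace spanned by (0, 1, -1).
With v_2 = 1, v = (0, 1, -1), so v_3 = -1.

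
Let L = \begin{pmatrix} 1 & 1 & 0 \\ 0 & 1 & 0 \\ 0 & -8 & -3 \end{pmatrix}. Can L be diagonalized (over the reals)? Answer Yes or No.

Characteristic polynomial: p(r) = r^3 + r^2 - 5r + 3 = (r - 1)^2(r + 3).
r = 1 has algebraic multiplicity 2; rank(L − 1I) = 2, so geometric multiplicity = 1.
Geometric multiplicity < algebraic multiplicity, so L is not diagonalizable.

No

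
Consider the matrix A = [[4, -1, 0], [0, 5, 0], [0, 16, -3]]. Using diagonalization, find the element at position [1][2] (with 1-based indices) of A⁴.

-369

Characteristic polynomial: t^3 - 6t^2 - 7t + 60 = (t - 5)(t - 4)(t + 3), so the eigenvalues are -3, 4, 5.
t=4: eigenvector (1, 0, 0).
t=5: eigenvector (-1, 1, 2).
t=-3: eigenvector (0, 0, 1).
P = [[1, -1, 0], [0, 1, 0], [0, 2, 1]], D = diag(4, 5, -3), P⁻¹ = [[1, 1, 0], [0, 1, 0], [0, -2, 1]].
A⁴ = P·diag(256, 625, 81)·P⁻¹ = [[256, -369, 0], [0, 625, 0], [0, 1088, 81]].
The requested entry is -369.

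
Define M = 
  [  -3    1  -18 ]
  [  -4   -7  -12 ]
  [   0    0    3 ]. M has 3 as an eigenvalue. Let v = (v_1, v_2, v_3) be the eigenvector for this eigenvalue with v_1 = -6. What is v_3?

M − 3I = [[-6, 1, -18], [-4, -10, -12], [0, 0, 0]].
Solving (M − 3I)v = 0 gives the eigenspace spanned by (-6, 0, 2).
With v_1 = -6, v = (-6, 0, 2), so v_3 = 2.

2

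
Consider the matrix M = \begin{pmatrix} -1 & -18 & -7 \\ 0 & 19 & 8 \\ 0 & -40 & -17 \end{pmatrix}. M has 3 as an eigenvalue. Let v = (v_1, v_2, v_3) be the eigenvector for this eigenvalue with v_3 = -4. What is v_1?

M − 3I = [[-4, -18, -7], [0, 16, 8], [0, -40, -20]].
Solving (M − 3I)v = 0 gives the eigenspace spanned by (-2, 2, -4).
With v_3 = -4, v = (-2, 2, -4), so v_1 = -2.

-2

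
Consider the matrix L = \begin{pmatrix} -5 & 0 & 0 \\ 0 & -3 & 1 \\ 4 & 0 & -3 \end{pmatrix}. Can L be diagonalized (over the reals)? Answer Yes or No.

Characteristic polynomial: p(μ) = μ^3 + 11μ^2 + 39μ + 45 = (μ + 3)^2(μ + 5).
μ = -3 has algebraic multiplicity 2; rank(L + 3I) = 2, so geometric multiplicity = 1.
Geometric multiplicity < algebraic multiplicity, so L is not diagonalizable.

No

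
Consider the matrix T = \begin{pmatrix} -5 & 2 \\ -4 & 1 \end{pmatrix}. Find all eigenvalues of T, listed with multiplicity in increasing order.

Characteristic polynomial: p(r) = r^2 + 4r + 3 = (r + 1)(r + 3).
Roots (with multiplicity): -3, -1.

-3, -1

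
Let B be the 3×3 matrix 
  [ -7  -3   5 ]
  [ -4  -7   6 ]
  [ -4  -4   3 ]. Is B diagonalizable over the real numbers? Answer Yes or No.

No

Characteristic polynomial: p(λ) = λ^3 + 11λ^2 + 39λ + 45 = (λ + 3)^2(λ + 5).
λ = -3 has algebraic multiplicity 2; rank(B + 3I) = 2, so geometric multiplicity = 1.
Geometric multiplicity < algebraic multiplicity, so B is not diagonalizable.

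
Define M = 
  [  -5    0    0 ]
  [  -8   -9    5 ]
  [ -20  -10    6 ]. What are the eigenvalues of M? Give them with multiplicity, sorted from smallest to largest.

-5, -4, 1

Characteristic polynomial: p(μ) = μ^3 + 8μ^2 + 11μ - 20 = (μ - 1)(μ + 4)(μ + 5).
Roots (with multiplicity): -5, -4, 1.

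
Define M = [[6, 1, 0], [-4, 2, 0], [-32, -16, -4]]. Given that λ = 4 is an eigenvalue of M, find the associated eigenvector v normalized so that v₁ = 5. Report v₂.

-10

M − 4I = [[2, 1, 0], [-4, -2, 0], [-32, -16, -8]].
Solving (M − 4I)v = 0 gives the eigenspace spanned by (5, -10, 0).
With v₁ = 5, v = (5, -10, 0), so v₂ = -10.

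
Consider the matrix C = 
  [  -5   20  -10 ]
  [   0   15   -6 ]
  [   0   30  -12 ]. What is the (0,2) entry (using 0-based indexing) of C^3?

Characteristic polynomial: μ^3 + 2μ^2 - 15μ = μ(μ - 3)(μ + 5), so the eigenvalues are -5, 0, 3.
μ=-5: eigenvector (1, 0, 0).
μ=3: eigenvector (0, 1, 2).
μ=0: eigenvector (-2, 2, 5).
P = [[1, 0, -2], [0, 1, 2], [0, 2, 5]], D = diag(-5, 3, 0), P⁻¹ = [[1, -4, 2], [0, 5, -2], [0, -2, 1]].
C³ = P·diag(-125, 27, 0)·P⁻¹ = [[-125, 500, -250], [0, 135, -54], [0, 270, -108]].
The requested entry is -250.

-250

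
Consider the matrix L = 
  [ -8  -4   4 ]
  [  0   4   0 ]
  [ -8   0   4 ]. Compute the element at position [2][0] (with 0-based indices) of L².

Characteristic polynomial: t^3 - 16t = t(t - 4)(t + 4), so the eigenvalues are -4, 0, 4.
t=4: eigenvector (0, 1, 1).
t=0: eigenvector (-1, 0, -2).
t=-4: eigenvector (1, 0, 1).
P = [[0, -1, 1], [1, 0, 0], [1, -2, 1]], D = diag(4, 0, -4), P⁻¹ = [[0, 1, 0], [1, 1, -1], [2, 1, -1]].
L² = P·diag(16, 0, 16)·P⁻¹ = [[32, 16, -16], [0, 16, 0], [32, 32, -16]].
The requested entry is 32.

32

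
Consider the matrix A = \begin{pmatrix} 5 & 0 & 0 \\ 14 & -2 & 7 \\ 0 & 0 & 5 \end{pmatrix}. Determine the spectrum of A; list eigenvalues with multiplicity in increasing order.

-2, 5, 5

Characteristic polynomial: p(s) = s^3 - 8s^2 + 5s + 50 = (s - 5)^2(s + 2).
Roots (with multiplicity): -2, 5, 5.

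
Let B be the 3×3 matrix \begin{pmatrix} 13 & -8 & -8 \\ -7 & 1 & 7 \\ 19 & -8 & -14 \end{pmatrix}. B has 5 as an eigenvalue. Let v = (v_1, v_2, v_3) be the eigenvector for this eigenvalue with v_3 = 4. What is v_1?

4

B − 5I = [[8, -8, -8], [-7, -4, 7], [19, -8, -19]].
Solving (B − 5I)v = 0 gives the eigenspace spanned by (4, 0, 4).
With v_3 = 4, v = (4, 0, 4), so v_1 = 4.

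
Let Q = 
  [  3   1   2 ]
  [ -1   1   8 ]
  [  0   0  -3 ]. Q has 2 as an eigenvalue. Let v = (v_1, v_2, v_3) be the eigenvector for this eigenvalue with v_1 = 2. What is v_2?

Q − 2I = [[1, 1, 2], [-1, -1, 8], [0, 0, -5]].
Solving (Q − 2I)v = 0 gives the eigenspace spanned by (2, -2, 0).
With v_1 = 2, v = (2, -2, 0), so v_2 = -2.

-2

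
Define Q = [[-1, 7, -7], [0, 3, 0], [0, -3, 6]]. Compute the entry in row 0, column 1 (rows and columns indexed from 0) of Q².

Characteristic polynomial: r^3 - 8r^2 + 9r + 18 = (r - 6)(r - 3)(r + 1), so the eigenvalues are -1, 3, 6.
r=-1: eigenvector (1, 0, 0).
r=3: eigenvector (0, 1, 1).
r=6: eigenvector (-1, 0, 1).
P = [[1, 0, -1], [0, 1, 0], [0, 1, 1]], D = diag(-1, 3, 6), P⁻¹ = [[1, -1, 1], [0, 1, 0], [0, -1, 1]].
Q² = P·diag(1, 9, 36)·P⁻¹ = [[1, 35, -35], [0, 9, 0], [0, -27, 36]].
The requested entry is 35.

35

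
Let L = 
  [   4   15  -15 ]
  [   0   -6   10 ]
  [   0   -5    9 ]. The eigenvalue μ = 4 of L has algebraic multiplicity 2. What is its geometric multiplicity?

L − 4I = [[0, 15, -15], [0, -10, 10], [0, -5, 5]].
This matrix has rank 1, so its null space has dimension 3 − 1 = 2.

2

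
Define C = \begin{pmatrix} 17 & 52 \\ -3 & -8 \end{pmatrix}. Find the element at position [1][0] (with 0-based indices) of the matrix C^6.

-34587

Characteristic polynomial: λ^2 - 9λ + 20 = (λ - 5)(λ - 4), so the eigenvalues are 4, 5.
λ=5: eigenvector (13, -3).
λ=4: eigenvector (-4, 1).
P = [[13, -4], [-3, 1]], D = diag(5, 4), P⁻¹ = [[1, 4], [3, 13]].
C⁶ = P·diag(15625, 4096)·P⁻¹ = [[153973, 599508], [-34587, -134252]].
The requested entry is -34587.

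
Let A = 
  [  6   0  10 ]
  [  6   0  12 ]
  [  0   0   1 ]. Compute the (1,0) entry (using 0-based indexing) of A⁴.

Characteristic polynomial: t^3 - 7t^2 + 6t = t(t - 6)(t - 1), so the eigenvalues are 0, 1, 6.
t=6: eigenvector (1, 1, 0).
t=1: eigenvector (-2, 0, 1).
t=0: eigenvector (0, 1, 0).
P = [[1, -2, 0], [1, 0, 1], [0, 1, 0]], D = diag(6, 1, 0), P⁻¹ = [[1, 0, 2], [0, 0, 1], [-1, 1, -2]].
A⁴ = P·diag(1296, 1, 0)·P⁻¹ = [[1296, 0, 2590], [1296, 0, 2592], [0, 0, 1]].
The requested entry is 1296.

1296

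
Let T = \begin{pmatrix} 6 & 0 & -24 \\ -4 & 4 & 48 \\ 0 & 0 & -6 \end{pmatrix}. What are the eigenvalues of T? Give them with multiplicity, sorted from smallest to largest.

Characteristic polynomial: p(μ) = μ^3 - 4μ^2 - 36μ + 144 = (μ - 6)(μ - 4)(μ + 6).
Roots (with multiplicity): -6, 4, 6.

-6, 4, 6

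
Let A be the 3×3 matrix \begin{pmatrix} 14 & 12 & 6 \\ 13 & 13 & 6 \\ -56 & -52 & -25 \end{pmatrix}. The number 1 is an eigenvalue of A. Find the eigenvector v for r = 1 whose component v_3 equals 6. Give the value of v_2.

-3

A − 1I = [[13, 12, 6], [13, 12, 6], [-56, -52, -26]].
Solving (A − 1I)v = 0 gives the eigenspace spanned by (0, -3, 6).
With v_3 = 6, v = (0, -3, 6), so v_2 = -3.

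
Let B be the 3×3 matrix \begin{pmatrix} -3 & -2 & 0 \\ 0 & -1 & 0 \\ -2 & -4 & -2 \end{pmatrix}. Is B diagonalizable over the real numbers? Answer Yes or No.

Characteristic polynomial: p(λ) = λ^3 + 6λ^2 + 11λ + 6 = (λ + 1)(λ + 2)(λ + 3).
All 3 eigenvalues are distinct, so B is diagonalizable.

Yes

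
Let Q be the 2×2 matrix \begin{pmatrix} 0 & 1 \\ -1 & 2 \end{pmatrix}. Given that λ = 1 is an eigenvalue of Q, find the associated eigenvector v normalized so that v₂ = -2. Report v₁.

-2

Q − 1I = [[-1, 1], [-1, 1]].
Solving (Q − 1I)v = 0 gives the eigenspace spanned by (-2, -2).
With v₂ = -2, v = (-2, -2), so v₁ = -2.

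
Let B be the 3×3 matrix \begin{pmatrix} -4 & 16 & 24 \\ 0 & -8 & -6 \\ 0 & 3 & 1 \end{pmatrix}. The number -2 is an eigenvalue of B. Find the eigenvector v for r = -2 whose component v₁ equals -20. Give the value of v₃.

B + 2I = [[-2, 16, 24], [0, -6, -6], [0, 3, 3]].
Solving (B + 2I)v = 0 gives the eigenspace spanned by (-20, 5, -5).
With v₁ = -20, v = (-20, 5, -5), so v₃ = -5.

-5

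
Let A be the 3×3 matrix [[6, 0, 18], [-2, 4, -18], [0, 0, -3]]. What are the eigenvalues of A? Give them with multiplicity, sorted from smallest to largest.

Characteristic polynomial: p(t) = t^3 - 7t^2 - 6t + 72 = (t - 6)(t - 4)(t + 3).
Roots (with multiplicity): -3, 4, 6.

-3, 4, 6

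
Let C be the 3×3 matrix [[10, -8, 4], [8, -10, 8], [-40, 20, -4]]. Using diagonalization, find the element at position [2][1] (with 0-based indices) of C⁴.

2080

Characteristic polynomial: s^3 + 4s^2 - 36s - 144 = (s - 6)(s + 4)(s + 6), so the eigenvalues are -6, -4, 6.
s=-6: eigenvector (1, 2, 0).
s=-4: eigenvector (2, 4, 1).
s=6: eigenvector (0, 1, 2).
P = [[1, 2, 0], [2, 4, 1], [0, 1, 2]], D = diag(-6, -4, 6), P⁻¹ = [[-7, 4, -2], [4, -2, 1], [-2, 1, 0]].
C⁴ = P·diag(1296, 256, 1296)·P⁻¹ = [[-7024, 4160, -2080], [-16640, 9616, -4160], [-4160, 2080, 256]].
The requested entry is 2080.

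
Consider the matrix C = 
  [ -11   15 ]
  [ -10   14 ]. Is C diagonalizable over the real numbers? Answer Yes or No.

Characteristic polynomial: p(μ) = μ^2 - 3μ - 4 = (μ - 4)(μ + 1).
All 2 eigenvalues are distinct, so C is diagonalizable.

Yes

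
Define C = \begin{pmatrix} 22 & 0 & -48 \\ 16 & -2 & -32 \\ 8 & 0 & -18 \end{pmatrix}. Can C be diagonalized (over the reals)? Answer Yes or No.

Characteristic polynomial: p(μ) = μ^3 - 2μ^2 - 20μ - 24 = (μ - 6)(μ + 2)^2.
μ = -2 has algebraic multiplicity 2; rank(C + 2I) = 1, so geometric multiplicity = 2.
Every eigenvalue has geometric = algebraic multiplicity, so C is diagonalizable.

Yes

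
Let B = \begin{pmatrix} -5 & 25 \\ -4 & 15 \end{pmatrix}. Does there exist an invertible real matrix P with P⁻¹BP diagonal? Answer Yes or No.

Characteristic polynomial: p(r) = r^2 - 10r + 25 = (r - 5)^2.
r = 5 has algebraic multiplicity 2; rank(B − 5I) = 1, so geometric multiplicity = 1.
Geometric multiplicity < algebraic multiplicity, so B is not diagonalizable.

No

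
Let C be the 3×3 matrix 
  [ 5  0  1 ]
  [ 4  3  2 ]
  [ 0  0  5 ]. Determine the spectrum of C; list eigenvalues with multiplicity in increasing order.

3, 5, 5

Characteristic polynomial: p(λ) = λ^3 - 13λ^2 + 55λ - 75 = (λ - 5)^2(λ - 3).
Roots (with multiplicity): 3, 5, 5.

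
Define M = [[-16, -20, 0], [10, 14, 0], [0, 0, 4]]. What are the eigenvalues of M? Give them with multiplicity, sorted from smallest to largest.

Characteristic polynomial: p(t) = t^3 - 2t^2 - 32t + 96 = (t - 4)^2(t + 6).
Roots (with multiplicity): -6, 4, 4.

-6, 4, 4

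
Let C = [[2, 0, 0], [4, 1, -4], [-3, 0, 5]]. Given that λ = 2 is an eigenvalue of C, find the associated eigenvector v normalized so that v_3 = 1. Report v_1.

1

C − 2I = [[0, 0, 0], [4, -1, -4], [-3, 0, 3]].
Solving (C − 2I)v = 0 gives the eigenspace spanned by (1, 0, 1).
With v_3 = 1, v = (1, 0, 1), so v_1 = 1.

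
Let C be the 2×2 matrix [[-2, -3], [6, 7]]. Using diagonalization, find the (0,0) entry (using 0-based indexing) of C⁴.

-254

Characteristic polynomial: μ^2 - 5μ + 4 = (μ - 4)(μ - 1), so the eigenvalues are 1, 4.
μ=1: eigenvector (1, -1).
μ=4: eigenvector (-1, 2).
P = [[1, -1], [-1, 2]], D = diag(1, 4), P⁻¹ = [[2, 1], [1, 1]].
C⁴ = P·diag(1, 256)·P⁻¹ = [[-254, -255], [510, 511]].
The requested entry is -254.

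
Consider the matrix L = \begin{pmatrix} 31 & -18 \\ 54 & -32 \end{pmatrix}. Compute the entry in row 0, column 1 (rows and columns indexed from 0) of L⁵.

Characteristic polynomial: t^2 + t - 20 = (t - 4)(t + 5), so the eigenvalues are -5, 4.
t=-5: eigenvector (1, 2).
t=4: eigenvector (-2, -3).
P = [[1, -2], [2, -3]], D = diag(-5, 4), P⁻¹ = [[-3, 2], [-2, 1]].
L⁵ = P·diag(-3125, 1024)·P⁻¹ = [[13471, -8298], [24894, -15572]].
The requested entry is -8298.

-8298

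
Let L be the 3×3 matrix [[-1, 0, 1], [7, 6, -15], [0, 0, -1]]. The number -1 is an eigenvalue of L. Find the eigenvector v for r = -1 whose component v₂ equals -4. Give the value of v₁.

4

L + 1I = [[0, 0, 1], [7, 7, -15], [0, 0, 0]].
Solving (L + 1I)v = 0 gives the eigenspace spanned by (4, -4, 0).
With v₂ = -4, v = (4, -4, 0), so v₁ = 4.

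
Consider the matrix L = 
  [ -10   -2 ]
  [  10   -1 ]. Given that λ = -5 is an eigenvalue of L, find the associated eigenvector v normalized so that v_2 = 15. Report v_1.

-6

L + 5I = [[-5, -2], [10, 4]].
Solving (L + 5I)v = 0 gives the eigenspace spanned by (-6, 15).
With v_2 = 15, v = (-6, 15), so v_1 = -6.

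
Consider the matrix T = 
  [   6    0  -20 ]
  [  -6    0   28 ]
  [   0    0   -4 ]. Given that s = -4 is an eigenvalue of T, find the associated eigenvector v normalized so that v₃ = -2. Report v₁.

-4

T + 4I = [[10, 0, -20], [-6, 4, 28], [0, 0, 0]].
Solving (T + 4I)v = 0 gives the eigenspace spanned by (-4, 8, -2).
With v₃ = -2, v = (-4, 8, -2), so v₁ = -4.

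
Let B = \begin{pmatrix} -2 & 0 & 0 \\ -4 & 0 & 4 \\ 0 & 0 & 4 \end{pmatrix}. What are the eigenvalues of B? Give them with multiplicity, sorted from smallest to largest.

Characteristic polynomial: p(r) = r^3 - 2r^2 - 8r = r(r - 4)(r + 2).
Roots (with multiplicity): -2, 0, 4.

-2, 0, 4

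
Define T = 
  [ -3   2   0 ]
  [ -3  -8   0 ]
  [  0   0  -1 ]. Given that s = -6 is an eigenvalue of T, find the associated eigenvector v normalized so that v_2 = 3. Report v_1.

-2

T + 6I = [[3, 2, 0], [-3, -2, 0], [0, 0, 5]].
Solving (T + 6I)v = 0 gives the eigenspace spanned by (-2, 3, 0).
With v_2 = 3, v = (-2, 3, 0), so v_1 = -2.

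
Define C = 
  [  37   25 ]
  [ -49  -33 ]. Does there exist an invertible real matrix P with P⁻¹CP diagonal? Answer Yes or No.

No

Characteristic polynomial: p(s) = s^2 - 4s + 4 = (s - 2)^2.
s = 2 has algebraic multiplicity 2; rank(C − 2I) = 1, so geometric multiplicity = 1.
Geometric multiplicity < algebraic multiplicity, so C is not diagonalizable.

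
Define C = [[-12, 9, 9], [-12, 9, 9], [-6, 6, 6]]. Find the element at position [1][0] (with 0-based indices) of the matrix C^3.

-270

Characteristic polynomial: t^3 - 3t^2 - 18t = t(t - 6)(t + 3), so the eigenvalues are -3, 0, 6.
t=-3: eigenvector (1, 1, 0).
t=0: eigenvector (0, 1, -1).
t=6: eigenvector (1, 1, 1).
P = [[1, 0, 1], [1, 1, 1], [0, -1, 1]], D = diag(-3, 0, 6), P⁻¹ = [[2, -1, -1], [-1, 1, 0], [-1, 1, 1]].
C³ = P·diag(-27, 0, 216)·P⁻¹ = [[-270, 243, 243], [-270, 243, 243], [-216, 216, 216]].
The requested entry is -270.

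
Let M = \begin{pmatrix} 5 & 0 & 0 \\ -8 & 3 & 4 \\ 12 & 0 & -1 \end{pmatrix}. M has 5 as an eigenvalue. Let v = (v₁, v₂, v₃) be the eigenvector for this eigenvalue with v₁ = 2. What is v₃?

M − 5I = [[0, 0, 0], [-8, -2, 4], [12, 0, -6]].
Solving (M − 5I)v = 0 gives the eigenspace spanned by (2, 0, 4).
With v₁ = 2, v = (2, 0, 4), so v₃ = 4.

4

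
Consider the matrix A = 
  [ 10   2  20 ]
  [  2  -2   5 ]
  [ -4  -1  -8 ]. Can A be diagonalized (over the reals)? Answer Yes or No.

No

Characteristic polynomial: p(t) = t^3 - 3t - 2 = (t - 2)(t + 1)^2.
t = -1 has algebraic multiplicity 2; rank(A + 1I) = 2, so geometric multiplicity = 1.
Geometric multiplicity < algebraic multiplicity, so A is not diagonalizable.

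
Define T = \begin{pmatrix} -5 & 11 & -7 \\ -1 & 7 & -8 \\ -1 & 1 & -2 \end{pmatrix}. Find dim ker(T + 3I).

1

T + 3I = [[-2, 11, -7], [-1, 10, -8], [-1, 1, 1]].
This matrix has rank 2, so its null space has dimension 3 − 2 = 1.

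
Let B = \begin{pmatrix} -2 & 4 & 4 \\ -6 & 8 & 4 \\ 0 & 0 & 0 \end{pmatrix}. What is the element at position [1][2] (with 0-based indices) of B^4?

Characteristic polynomial: μ^3 - 6μ^2 + 8μ = μ(μ - 4)(μ - 2), so the eigenvalues are 0, 2, 4.
μ=4: eigenvector (-2, -3, 0).
μ=0: eigenvector (-2, -2, 1).
μ=2: eigenvector (1, 1, 0).
P = [[-2, -2, 1], [-3, -2, 1], [0, 1, 0]], D = diag(4, 0, 2), P⁻¹ = [[1, -1, 0], [0, 0, 1], [3, -2, 2]].
B⁴ = P·diag(256, 0, 16)·P⁻¹ = [[-464, 480, 32], [-720, 736, 32], [0, 0, 0]].
The requested entry is 32.

32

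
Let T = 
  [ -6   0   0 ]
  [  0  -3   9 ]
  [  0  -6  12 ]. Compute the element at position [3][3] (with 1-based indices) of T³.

Characteristic polynomial: λ^3 - 3λ^2 - 36λ + 108 = (λ - 6)(λ - 3)(λ + 6), so the eigenvalues are -6, 3, 6.
λ=-6: eigenvector (1, 0, 0).
λ=3: eigenvector (0, 3, 2).
λ=6: eigenvector (0, 1, 1).
P = [[1, 0, 0], [0, 3, 1], [0, 2, 1]], D = diag(-6, 3, 6), P⁻¹ = [[1, 0, 0], [0, 1, -1], [0, -2, 3]].
T³ = P·diag(-216, 27, 216)·P⁻¹ = [[-216, 0, 0], [0, -351, 567], [0, -378, 594]].
The requested entry is 594.

594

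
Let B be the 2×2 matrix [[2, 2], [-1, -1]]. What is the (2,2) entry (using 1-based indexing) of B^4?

-1

Characteristic polynomial: t^2 - t = t(t - 1), so the eigenvalues are 0, 1.
t=0: eigenvector (-1, 1).
t=1: eigenvector (-2, 1).
P = [[-1, -2], [1, 1]], D = diag(0, 1), P⁻¹ = [[1, 2], [-1, -1]].
B⁴ = P·diag(0, 1)·P⁻¹ = [[2, 2], [-1, -1]].
The requested entry is -1.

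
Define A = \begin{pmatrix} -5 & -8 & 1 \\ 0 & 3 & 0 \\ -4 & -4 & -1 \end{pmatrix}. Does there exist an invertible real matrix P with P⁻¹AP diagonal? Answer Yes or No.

Characteristic polynomial: p(t) = t^3 + 3t^2 - 9t - 27 = (t - 3)(t + 3)^2.
t = -3 has algebraic multiplicity 2; rank(A + 3I) = 2, so geometric multiplicity = 1.
Geometric multiplicity < algebraic multiplicity, so A is not diagonalizable.

No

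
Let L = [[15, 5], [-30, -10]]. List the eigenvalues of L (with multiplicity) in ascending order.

Characteristic polynomial: p(s) = s^2 - 5s = s(s - 5).
Roots (with multiplicity): 0, 5.

0, 5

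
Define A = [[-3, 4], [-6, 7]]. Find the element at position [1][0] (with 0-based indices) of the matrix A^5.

Characteristic polynomial: μ^2 - 4μ + 3 = (μ - 3)(μ - 1), so the eigenvalues are 1, 3.
μ=1: eigenvector (1, 1).
μ=3: eigenvector (-2, -3).
P = [[1, -2], [1, -3]], D = diag(1, 3), P⁻¹ = [[3, -2], [1, -1]].
A⁵ = P·diag(1, 243)·P⁻¹ = [[-483, 484], [-726, 727]].
The requested entry is -726.

-726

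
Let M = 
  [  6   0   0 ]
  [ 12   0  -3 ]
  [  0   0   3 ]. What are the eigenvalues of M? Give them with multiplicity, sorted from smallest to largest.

0, 3, 6

Characteristic polynomial: p(λ) = λ^3 - 9λ^2 + 18λ = λ(λ - 6)(λ - 3).
Roots (with multiplicity): 0, 3, 6.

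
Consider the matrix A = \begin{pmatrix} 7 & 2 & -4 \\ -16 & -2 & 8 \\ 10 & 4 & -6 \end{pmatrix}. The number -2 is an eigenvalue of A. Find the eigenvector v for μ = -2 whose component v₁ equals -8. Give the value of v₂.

4

A + 2I = [[9, 2, -4], [-16, 0, 8], [10, 4, -4]].
Solving (A + 2I)v = 0 gives the eigenspace spanned by (-8, 4, -16).
With v₁ = -8, v = (-8, 4, -16), so v₂ = 4.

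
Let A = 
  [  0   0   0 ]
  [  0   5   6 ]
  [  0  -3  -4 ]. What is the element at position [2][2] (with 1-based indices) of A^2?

7

Characteristic polynomial: t^3 - t^2 - 2t = t(t - 2)(t + 1), so the eigenvalues are -1, 0, 2.
t=0: eigenvector (1, 0, 0).
t=2: eigenvector (0, 2, -1).
t=-1: eigenvector (0, -1, 1).
P = [[1, 0, 0], [0, 2, -1], [0, -1, 1]], D = diag(0, 2, -1), P⁻¹ = [[1, 0, 0], [0, 1, 1], [0, 1, 2]].
A² = P·diag(0, 4, 1)·P⁻¹ = [[0, 0, 0], [0, 7, 6], [0, -3, -2]].
The requested entry is 7.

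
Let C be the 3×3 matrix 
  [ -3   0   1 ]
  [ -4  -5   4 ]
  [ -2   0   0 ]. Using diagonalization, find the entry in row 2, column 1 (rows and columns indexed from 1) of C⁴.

624

Characteristic polynomial: μ^3 + 8μ^2 + 17μ + 10 = (μ + 1)(μ + 2)(μ + 5), so the eigenvalues are -5, -2, -1.
μ=-5: eigenvector (0, 1, 0).
μ=-2: eigenvector (1, 0, 1).
μ=-1: eigenvector (1, 1, 2).
P = [[0, 1, 1], [1, 0, 1], [0, 1, 2]], D = diag(-5, -2, -1), P⁻¹ = [[1, 1, -1], [2, 0, -1], [-1, 0, 1]].
C⁴ = P·diag(625, 16, 1)·P⁻¹ = [[31, 0, -15], [624, 625, -624], [30, 0, -14]].
The requested entry is 624.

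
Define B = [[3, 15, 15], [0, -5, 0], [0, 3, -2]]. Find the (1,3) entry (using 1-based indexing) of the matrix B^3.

105

Characteristic polynomial: λ^3 + 4λ^2 - 11λ - 30 = (λ - 3)(λ + 2)(λ + 5), so the eigenvalues are -5, -2, 3.
λ=3: eigenvector (1, 0, 0).
λ=-5: eigenvector (0, 1, -1).
λ=-2: eigenvector (-3, 0, 1).
P = [[1, 0, -3], [0, 1, 0], [0, -1, 1]], D = diag(3, -5, -2), P⁻¹ = [[1, 3, 3], [0, 1, 0], [0, 1, 1]].
B³ = P·diag(27, -125, -8)·P⁻¹ = [[27, 105, 105], [0, -125, 0], [0, 117, -8]].
The requested entry is 105.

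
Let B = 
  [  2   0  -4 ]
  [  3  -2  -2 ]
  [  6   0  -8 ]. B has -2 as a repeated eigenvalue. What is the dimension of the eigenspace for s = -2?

B + 2I = [[4, 0, -4], [3, 0, -2], [6, 0, -6]].
This matrix has rank 2, so its null space has dimension 3 − 2 = 1.

1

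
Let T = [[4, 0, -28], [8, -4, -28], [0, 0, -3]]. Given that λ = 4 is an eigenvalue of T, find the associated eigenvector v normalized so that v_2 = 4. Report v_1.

4

T − 4I = [[0, 0, -28], [8, -8, -28], [0, 0, -7]].
Solving (T − 4I)v = 0 gives the eigenspace spanned by (4, 4, 0).
With v_2 = 4, v = (4, 4, 0), so v_1 = 4.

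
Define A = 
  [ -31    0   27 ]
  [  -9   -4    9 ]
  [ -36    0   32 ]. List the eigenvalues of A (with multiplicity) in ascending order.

Characteristic polynomial: p(λ) = λ^3 + 3λ^2 - 24λ - 80 = (λ - 5)(λ + 4)^2.
Roots (with multiplicity): -4, -4, 5.

-4, -4, 5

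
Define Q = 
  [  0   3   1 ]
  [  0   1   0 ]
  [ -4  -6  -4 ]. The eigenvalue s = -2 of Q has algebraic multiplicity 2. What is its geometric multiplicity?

Q + 2I = [[2, 3, 1], [0, 3, 0], [-4, -6, -2]].
This matrix has rank 2, so its null space has dimension 3 − 2 = 1.

1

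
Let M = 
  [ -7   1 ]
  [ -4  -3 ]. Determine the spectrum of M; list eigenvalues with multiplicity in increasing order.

Characteristic polynomial: p(λ) = λ^2 + 10λ + 25 = (λ + 5)^2.
Roots (with multiplicity): -5, -5.

-5, -5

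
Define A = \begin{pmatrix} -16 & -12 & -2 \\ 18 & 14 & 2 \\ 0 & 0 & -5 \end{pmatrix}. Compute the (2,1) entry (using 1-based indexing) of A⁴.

Characteristic polynomial: r^3 + 7r^2 + 2r - 40 = (r - 2)(r + 4)(r + 5), so the eigenvalues are -5, -4, 2.
r=-4: eigenvector (1, -1, 0).
r=2: eigenvector (-2, 3, 0).
r=-5: eigenvector (2, -2, 1).
P = [[1, -2, 2], [-1, 3, -2], [0, 0, 1]], D = diag(-4, 2, -5), P⁻¹ = [[3, 2, -2], [1, 1, 0], [0, 0, 1]].
A⁴ = P·diag(256, 16, 625)·P⁻¹ = [[736, 480, 738], [-720, -464, -738], [0, 0, 625]].
The requested entry is -720.

-720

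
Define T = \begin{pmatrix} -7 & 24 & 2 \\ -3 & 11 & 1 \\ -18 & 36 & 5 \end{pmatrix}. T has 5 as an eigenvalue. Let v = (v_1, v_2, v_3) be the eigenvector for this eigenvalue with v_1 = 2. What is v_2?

T − 5I = [[-12, 24, 2], [-3, 6, 1], [-18, 36, 0]].
Solving (T − 5I)v = 0 gives the eigenspace spanned by (2, 1, 0).
With v_1 = 2, v = (2, 1, 0), so v_2 = 1.

1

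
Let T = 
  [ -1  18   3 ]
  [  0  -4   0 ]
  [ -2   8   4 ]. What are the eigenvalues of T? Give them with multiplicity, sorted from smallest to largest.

-4, 1, 2

Characteristic polynomial: p(μ) = μ^3 + μ^2 - 10μ + 8 = (μ - 2)(μ - 1)(μ + 4).
Roots (with multiplicity): -4, 1, 2.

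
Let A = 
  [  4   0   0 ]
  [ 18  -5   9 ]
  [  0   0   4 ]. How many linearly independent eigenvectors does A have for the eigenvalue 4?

2

A − 4I = [[0, 0, 0], [18, -9, 9], [0, 0, 0]].
This matrix has rank 1, so its null space has dimension 3 − 1 = 2.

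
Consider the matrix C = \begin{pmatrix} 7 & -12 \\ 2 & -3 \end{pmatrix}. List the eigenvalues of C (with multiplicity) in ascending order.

Characteristic polynomial: p(μ) = μ^2 - 4μ + 3 = (μ - 3)(μ - 1).
Roots (with multiplicity): 1, 3.

1, 3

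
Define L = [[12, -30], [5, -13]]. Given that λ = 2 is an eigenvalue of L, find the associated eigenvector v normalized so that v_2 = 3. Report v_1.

9

L − 2I = [[10, -30], [5, -15]].
Solving (L − 2I)v = 0 gives the eigenspace spanned by (9, 3).
With v_2 = 3, v = (9, 3), so v_1 = 9.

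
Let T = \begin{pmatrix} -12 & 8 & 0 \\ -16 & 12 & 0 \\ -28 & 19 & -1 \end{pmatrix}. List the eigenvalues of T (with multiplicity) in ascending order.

Characteristic polynomial: p(μ) = μ^3 + μ^2 - 16μ - 16 = (μ - 4)(μ + 1)(μ + 4).
Roots (with multiplicity): -4, -1, 4.

-4, -1, 4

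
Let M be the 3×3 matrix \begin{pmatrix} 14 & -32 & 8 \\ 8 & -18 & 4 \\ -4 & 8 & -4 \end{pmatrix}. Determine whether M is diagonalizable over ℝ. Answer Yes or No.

Yes

Characteristic polynomial: p(μ) = μ^3 + 8μ^2 + 20μ + 16 = (μ + 2)^2(μ + 4).
μ = -2 has algebraic multiplicity 2; rank(M + 2I) = 1, so geometric multiplicity = 2.
Every eigenvalue has geometric = algebraic multiplicity, so M is diagonalizable.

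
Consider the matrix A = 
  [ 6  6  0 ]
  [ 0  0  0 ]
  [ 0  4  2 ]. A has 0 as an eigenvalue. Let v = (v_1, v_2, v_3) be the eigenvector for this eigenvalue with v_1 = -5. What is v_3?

-10

A = [[6, 6, 0], [0, 0, 0], [0, 4, 2]].
Solving (A)v = 0 gives the eigenspace spanned by (-5, 5, -10).
With v_1 = -5, v = (-5, 5, -10), so v_3 = -10.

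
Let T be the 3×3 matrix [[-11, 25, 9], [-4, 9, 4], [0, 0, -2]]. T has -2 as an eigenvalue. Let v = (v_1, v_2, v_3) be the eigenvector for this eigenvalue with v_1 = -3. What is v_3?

-3

T + 2I = [[-9, 25, 9], [-4, 11, 4], [0, 0, 0]].
Solving (T + 2I)v = 0 gives the eigenspace spanned by (-3, 0, -3).
With v_1 = -3, v = (-3, 0, -3), so v_3 = -3.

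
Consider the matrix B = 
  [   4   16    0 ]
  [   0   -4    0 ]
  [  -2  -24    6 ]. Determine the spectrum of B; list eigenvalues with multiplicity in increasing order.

Characteristic polynomial: p(r) = r^3 - 6r^2 - 16r + 96 = (r - 6)(r - 4)(r + 4).
Roots (with multiplicity): -4, 4, 6.

-4, 4, 6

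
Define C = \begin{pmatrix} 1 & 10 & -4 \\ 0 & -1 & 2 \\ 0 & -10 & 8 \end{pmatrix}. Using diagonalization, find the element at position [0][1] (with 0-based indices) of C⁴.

Characteristic polynomial: r^3 - 8r^2 + 19r - 12 = (r - 4)(r - 3)(r - 1), so the eigenvalues are 1, 3, 4.
r=1: eigenvector (1, 0, 0).
r=3: eigenvector (1, 1, 2).
r=4: eigenvector (0, 2, 5).
P = [[1, 1, 0], [0, 1, 2], [0, 2, 5]], D = diag(1, 3, 4), P⁻¹ = [[1, -5, 2], [0, 5, -2], [0, -2, 1]].
C⁴ = P·diag(1, 81, 256)·P⁻¹ = [[1, 400, -160], [0, -619, 350], [0, -1750, 956]].
The requested entry is 400.

400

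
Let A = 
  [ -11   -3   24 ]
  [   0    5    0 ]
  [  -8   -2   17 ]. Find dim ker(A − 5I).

A − 5I = [[-16, -3, 24], [0, 0, 0], [-8, -2, 12]].
This matrix has rank 2, so its null space has dimension 3 − 2 = 1.

1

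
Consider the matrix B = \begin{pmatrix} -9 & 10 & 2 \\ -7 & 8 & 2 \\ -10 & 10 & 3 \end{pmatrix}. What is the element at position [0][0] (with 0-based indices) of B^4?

Characteristic polynomial: r^3 - 2r^2 - 5r + 6 = (r - 3)(r - 1)(r + 2), so the eigenvalues are -2, 1, 3.
r=1: eigenvector (1, 1, 0).
r=-2: eigenvector (-2, -1, -2).
r=3: eigenvector (1, 1, 1).
P = [[1, -2, 1], [1, -1, 1], [0, -2, 1]], D = diag(1, -2, 3), P⁻¹ = [[1, 0, -1], [-1, 1, 0], [-2, 2, 1]].
B⁴ = P·diag(1, 16, 81)·P⁻¹ = [[-129, 130, 80], [-145, 146, 80], [-130, 130, 81]].
The requested entry is -129.

-129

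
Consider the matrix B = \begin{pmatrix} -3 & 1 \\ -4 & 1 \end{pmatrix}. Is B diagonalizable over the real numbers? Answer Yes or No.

Characteristic polynomial: p(λ) = λ^2 + 2λ + 1 = (λ + 1)^2.
λ = -1 has algebraic multiplicity 2; rank(B + 1I) = 1, so geometric multiplicity = 1.
Geometric multiplicity < algebraic multiplicity, so B is not diagonalizable.

No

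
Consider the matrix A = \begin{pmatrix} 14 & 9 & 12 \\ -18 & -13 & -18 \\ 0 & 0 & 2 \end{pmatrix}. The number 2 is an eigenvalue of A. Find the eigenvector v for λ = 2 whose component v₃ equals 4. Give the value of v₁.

-4

A − 2I = [[12, 9, 12], [-18, -15, -18], [0, 0, 0]].
Solving (A − 2I)v = 0 gives the eigenspace spanned by (-4, 0, 4).
With v₃ = 4, v = (-4, 0, 4), so v₁ = -4.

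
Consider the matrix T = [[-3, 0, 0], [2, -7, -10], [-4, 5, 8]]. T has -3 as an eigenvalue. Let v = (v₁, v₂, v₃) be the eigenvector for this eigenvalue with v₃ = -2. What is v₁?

T + 3I = [[0, 0, 0], [2, -4, -10], [-4, 5, 11]].
Solving (T + 3I)v = 0 gives the eigenspace spanned by (2, 6, -2).
With v₃ = -2, v = (2, 6, -2), so v₁ = 2.

2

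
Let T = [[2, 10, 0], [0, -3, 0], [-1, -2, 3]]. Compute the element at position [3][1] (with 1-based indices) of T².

Characteristic polynomial: μ^3 - 2μ^2 - 9μ + 18 = (μ - 3)(μ - 2)(μ + 3), so the eigenvalues are -3, 2, 3.
μ=-3: eigenvector (-2, 1, 0).
μ=2: eigenvector (1, 0, 1).
μ=3: eigenvector (0, 0, 1).
P = [[-2, 1, 0], [1, 0, 0], [0, 1, 1]], D = diag(-3, 2, 3), P⁻¹ = [[0, 1, 0], [1, 2, 0], [-1, -2, 1]].
T² = P·diag(9, 4, 9)·P⁻¹ = [[4, -10, 0], [0, 9, 0], [-5, -10, 9]].
The requested entry is -5.

-5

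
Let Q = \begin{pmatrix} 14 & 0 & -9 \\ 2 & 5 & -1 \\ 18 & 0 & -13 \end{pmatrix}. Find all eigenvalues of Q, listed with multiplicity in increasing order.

-4, 5, 5

Characteristic polynomial: p(r) = r^3 - 6r^2 - 15r + 100 = (r - 5)^2(r + 4).
Roots (with multiplicity): -4, 5, 5.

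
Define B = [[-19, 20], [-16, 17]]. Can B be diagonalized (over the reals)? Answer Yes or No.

Characteristic polynomial: p(μ) = μ^2 + 2μ - 3 = (μ - 1)(μ + 3).
All 2 eigenvalues are distinct, so B is diagonalizable.

Yes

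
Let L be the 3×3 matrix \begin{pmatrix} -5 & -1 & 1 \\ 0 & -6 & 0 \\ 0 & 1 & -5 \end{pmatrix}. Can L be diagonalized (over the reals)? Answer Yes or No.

Characteristic polynomial: p(r) = r^3 + 16r^2 + 85r + 150 = (r + 5)^2(r + 6).
r = -5 has algebraic multiplicity 2; rank(L + 5I) = 2, so geometric multiplicity = 1.
Geometric multiplicity < algebraic multiplicity, so L is not diagonalizable.

No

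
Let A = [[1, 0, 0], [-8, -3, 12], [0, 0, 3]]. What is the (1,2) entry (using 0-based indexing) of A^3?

Characteristic polynomial: λ^3 - λ^2 - 9λ + 9 = (λ - 3)(λ - 1)(λ + 3), so the eigenvalues are -3, 1, 3.
λ=1: eigenvector (1, -2, 0).
λ=-3: eigenvector (0, 1, 0).
λ=3: eigenvector (0, 2, 1).
P = [[1, 0, 0], [-2, 1, 2], [0, 0, 1]], D = diag(1, -3, 3), P⁻¹ = [[1, 0, 0], [2, 1, -2], [0, 0, 1]].
A³ = P·diag(1, -27, 27)·P⁻¹ = [[1, 0, 0], [-56, -27, 108], [0, 0, 27]].
The requested entry is 108.

108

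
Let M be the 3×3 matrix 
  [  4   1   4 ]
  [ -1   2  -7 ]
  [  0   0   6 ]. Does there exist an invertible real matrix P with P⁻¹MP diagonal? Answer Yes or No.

No

Characteristic polynomial: p(μ) = μ^3 - 12μ^2 + 45μ - 54 = (μ - 6)(μ - 3)^2.
μ = 3 has algebraic multiplicity 2; rank(M − 3I) = 2, so geometric multiplicity = 1.
Geometric multiplicity < algebraic multiplicity, so M is not diagonalizable.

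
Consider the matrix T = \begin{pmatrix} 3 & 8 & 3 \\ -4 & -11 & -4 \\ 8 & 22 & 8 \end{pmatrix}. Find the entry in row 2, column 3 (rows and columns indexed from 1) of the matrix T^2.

Characteristic polynomial: s^3 - s = s(s - 1)(s + 1), so the eigenvalues are -1, 0, 1.
s=-1: eigenvector (-1, 2, -4).
s=1: eigenvector (-1, 1, -2).
s=0: eigenvector (-1, 0, 1).
P = [[-1, -1, -1], [2, 1, 0], [-4, -2, 1]], D = diag(-1, 1, 0), P⁻¹ = [[1, 3, 1], [-2, -5, -2], [0, 2, 1]].
T² = P·diag(1, 1, 0)·P⁻¹ = [[1, 2, 1], [0, 1, 0], [0, -2, 0]].
The requested entry is 0.

0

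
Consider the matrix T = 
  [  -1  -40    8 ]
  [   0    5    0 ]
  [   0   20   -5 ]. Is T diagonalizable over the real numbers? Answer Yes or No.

Yes

Characteristic polynomial: p(s) = s^3 + s^2 - 25s - 25 = (s - 5)(s + 1)(s + 5).
All 3 eigenvalues are distinct, so T is diagonalizable.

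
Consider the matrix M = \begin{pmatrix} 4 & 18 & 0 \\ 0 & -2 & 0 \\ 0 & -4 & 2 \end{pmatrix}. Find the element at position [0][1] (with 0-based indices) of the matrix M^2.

Characteristic polynomial: λ^3 - 4λ^2 - 4λ + 16 = (λ - 4)(λ - 2)(λ + 2), so the eigenvalues are -2, 2, 4.
λ=4: eigenvector (1, 0, 0).
λ=-2: eigenvector (-3, 1, 1).
λ=2: eigenvector (0, 0, 1).
P = [[1, -3, 0], [0, 1, 0], [0, 1, 1]], D = diag(4, -2, 2), P⁻¹ = [[1, 3, 0], [0, 1, 0], [0, -1, 1]].
M² = P·diag(16, 4, 4)·P⁻¹ = [[16, 36, 0], [0, 4, 0], [0, 0, 4]].
The requested entry is 36.

36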